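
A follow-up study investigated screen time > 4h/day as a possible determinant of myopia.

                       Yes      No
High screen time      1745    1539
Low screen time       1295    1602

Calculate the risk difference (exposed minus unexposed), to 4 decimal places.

0.0844

Cells: a = 1745, b = 1539, c = 1295, d = 1602.
Risk in exposed = 1745/3284 = 0.531364; risk in unexposed = 1295/2897 = 0.447014.
Risk difference = 0.531364 − 0.447014 = 0.084350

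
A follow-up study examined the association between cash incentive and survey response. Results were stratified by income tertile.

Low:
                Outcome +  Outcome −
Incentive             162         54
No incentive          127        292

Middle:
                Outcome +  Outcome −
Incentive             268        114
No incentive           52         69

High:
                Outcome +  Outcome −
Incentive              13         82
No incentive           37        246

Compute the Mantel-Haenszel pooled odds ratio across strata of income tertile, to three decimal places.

3.911

OR_MH = Σ(aᵢdᵢ/nᵢ) / Σ(bᵢcᵢ/nᵢ), where nᵢ is the stratum total.
Stratum 1 (Low): n = 635; a·d/n = 162·292/635 = 74.4945; b·c/n = 54·127/635 = 10.8000
Stratum 2 (Middle): n = 503; a·d/n = 268·69/503 = 36.7634; b·c/n = 114·52/503 = 11.7853
Stratum 3 (High): n = 378; a·d/n = 13·246/378 = 8.4603; b·c/n = 82·37/378 = 8.0265
OR_MH = (74.4945 + 36.7634 + 8.4603) / (10.8000 + 11.7853 + 8.0265) = 119.7182 / 30.6117 = 3.91086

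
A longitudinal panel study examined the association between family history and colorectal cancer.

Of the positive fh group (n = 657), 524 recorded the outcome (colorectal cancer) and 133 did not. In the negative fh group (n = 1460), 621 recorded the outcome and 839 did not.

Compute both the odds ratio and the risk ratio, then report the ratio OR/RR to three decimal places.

2.839

From the description: a = 524, b = 133, c = 621, d = 839.
OR = (524·839)/(133·621) = 439636/82593 = 5.32292
Risk in exposed = 524/657 = 0.79756; risk in unexposed = 621/1460 = 0.42534; RR = 1.87511
OR/RR = 5.32292 / 1.87511 = 2.83872
The outcome is not rare, so the OR lies further from 1 than the RR.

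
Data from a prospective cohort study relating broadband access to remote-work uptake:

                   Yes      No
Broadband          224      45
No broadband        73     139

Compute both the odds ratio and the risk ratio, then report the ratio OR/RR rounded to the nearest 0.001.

3.919

Cells: a = 224, b = 45, c = 73, d = 139.
OR = (224·139)/(45·73) = 31136/3285 = 9.47823
Risk in exposed = 224/269 = 0.83271; risk in unexposed = 73/212 = 0.34434; RR = 2.41829
OR/RR = 9.47823 / 2.41829 = 3.91939
The outcome is not rare, so the OR lies further from 1 than the RR.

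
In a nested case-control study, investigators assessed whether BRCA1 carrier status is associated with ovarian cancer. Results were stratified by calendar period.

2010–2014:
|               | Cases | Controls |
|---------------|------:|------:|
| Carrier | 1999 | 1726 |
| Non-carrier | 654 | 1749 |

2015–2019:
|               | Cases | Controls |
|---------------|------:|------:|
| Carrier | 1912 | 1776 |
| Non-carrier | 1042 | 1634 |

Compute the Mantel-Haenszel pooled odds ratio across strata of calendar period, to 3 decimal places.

2.235

OR_MH = Σ(aᵢdᵢ/nᵢ) / Σ(bᵢcᵢ/nᵢ), where nᵢ is the stratum total.
Stratum 1 (2010–2014): n = 6128; a·d/n = 1999·1749/6128 = 570.5370; b·c/n = 1726·654/6128 = 184.2043
Stratum 2 (2015–2019): n = 6364; a·d/n = 1912·1634/6364 = 490.9189; b·c/n = 1776·1042/6364 = 290.7907
OR_MH = (570.5370 + 490.9189) / (184.2043 + 290.7907) = 1061.4560 / 474.9950 = 2.23467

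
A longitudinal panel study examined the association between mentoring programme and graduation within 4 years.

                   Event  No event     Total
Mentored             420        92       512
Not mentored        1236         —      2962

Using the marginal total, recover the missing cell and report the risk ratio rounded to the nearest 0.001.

1.966

The missing cell is in the unexposed row: 2962 − 1236 = 1726.
So a = 420, b = 92, c = 1236, d = 1726.
RR = [a/(a+b)] / [c/(c+d)] = (420/512) / (1236/2962) = 0.82031/0.41729 = 1.96583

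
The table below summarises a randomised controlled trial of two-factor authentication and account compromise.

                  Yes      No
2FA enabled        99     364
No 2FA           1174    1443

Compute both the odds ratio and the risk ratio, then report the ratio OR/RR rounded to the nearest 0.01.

Cells: a = 99, b = 364, c = 1174, d = 1443.
OR = (99·1443)/(364·1174) = 142857/427336 = 0.33430
Risk in exposed = 99/463 = 0.21382; risk in unexposed = 1174/2617 = 0.44861; RR = 0.47664
OR/RR = 0.33430 / 0.47664 = 0.70136
The outcome is not rare, so the OR lies further from 1 than the RR.

0.70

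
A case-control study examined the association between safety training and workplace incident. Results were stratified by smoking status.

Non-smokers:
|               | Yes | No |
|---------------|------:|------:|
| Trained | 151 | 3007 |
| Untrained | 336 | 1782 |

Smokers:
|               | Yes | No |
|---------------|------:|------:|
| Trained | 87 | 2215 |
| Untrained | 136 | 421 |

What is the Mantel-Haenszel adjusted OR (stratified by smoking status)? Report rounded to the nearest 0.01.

OR_MH = Σ(aᵢdᵢ/nᵢ) / Σ(bᵢcᵢ/nᵢ), where nᵢ is the stratum total.
Stratum 1 (Non-smokers): n = 5276; a·d/n = 151·1782/5276 = 51.0011; b·c/n = 3007·336/5276 = 191.4996
Stratum 2 (Smokers): n = 2859; a·d/n = 87·421/2859 = 12.8111; b·c/n = 2215·136/2859 = 105.3655
OR_MH = (51.0011 + 12.8111) / (191.4996 + 105.3655) = 63.8123 / 296.8651 = 0.21495

0.21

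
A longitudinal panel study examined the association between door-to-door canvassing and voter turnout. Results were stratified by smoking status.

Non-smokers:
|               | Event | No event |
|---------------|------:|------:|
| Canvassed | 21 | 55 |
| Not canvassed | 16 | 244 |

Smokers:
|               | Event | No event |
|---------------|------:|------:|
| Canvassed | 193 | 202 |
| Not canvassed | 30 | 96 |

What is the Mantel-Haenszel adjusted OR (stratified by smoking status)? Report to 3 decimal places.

OR_MH = Σ(aᵢdᵢ/nᵢ) / Σ(bᵢcᵢ/nᵢ), where nᵢ is the stratum total.
Stratum 1 (Non-smokers): n = 336; a·d/n = 21·244/336 = 15.2500; b·c/n = 55·16/336 = 2.6190
Stratum 2 (Smokers): n = 521; a·d/n = 193·96/521 = 35.5624; b·c/n = 202·30/521 = 11.6315
OR_MH = (15.2500 + 35.5624) / (2.6190 + 11.6315) = 50.8124 / 14.2505 = 3.56565

3.566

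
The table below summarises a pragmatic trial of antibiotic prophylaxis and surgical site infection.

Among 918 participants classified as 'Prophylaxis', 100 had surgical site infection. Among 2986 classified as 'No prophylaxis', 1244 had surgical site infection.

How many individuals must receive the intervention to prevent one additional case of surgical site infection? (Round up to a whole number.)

4

Risk in treated group = 100/918 = 0.10893; risk in control = 1244/2986 = 0.41661.
Absolute risk reduction = 0.41661 − 0.10893 = 0.30768
NNT = 1 / ARR = 1 / 0.30768 = 3.250 → round up → 4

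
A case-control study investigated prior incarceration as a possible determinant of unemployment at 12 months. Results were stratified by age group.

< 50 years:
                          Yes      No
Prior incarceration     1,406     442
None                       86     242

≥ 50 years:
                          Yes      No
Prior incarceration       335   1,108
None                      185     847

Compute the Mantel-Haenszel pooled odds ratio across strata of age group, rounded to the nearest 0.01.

2.70

OR_MH = Σ(aᵢdᵢ/nᵢ) / Σ(bᵢcᵢ/nᵢ), where nᵢ is the stratum total.
Stratum 1 (< 50 years): n = 2176; a·d/n = 1406·242/2176 = 156.3658; b·c/n = 442·86/2176 = 17.4688
Stratum 2 (≥ 50 years): n = 2475; a·d/n = 335·847/2475 = 114.6444; b·c/n = 1108·185/2475 = 82.8202
OR_MH = (156.3658 + 114.6444) / (17.4688 + 82.8202) = 271.0103 / 100.2890 = 2.70229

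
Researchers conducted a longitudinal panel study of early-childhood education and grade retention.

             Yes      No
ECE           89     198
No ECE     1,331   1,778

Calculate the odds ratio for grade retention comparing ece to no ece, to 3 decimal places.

0.600

Cells: a = 89, b = 198, c = 1331, d = 1778.
OR = (a·d)/(b·c) = (89 × 1778) / (198 × 1331) = 158242 / 263538 = 0.60045
Exposure is associated with lower odds of grade retention (OR = 0.60 < 1).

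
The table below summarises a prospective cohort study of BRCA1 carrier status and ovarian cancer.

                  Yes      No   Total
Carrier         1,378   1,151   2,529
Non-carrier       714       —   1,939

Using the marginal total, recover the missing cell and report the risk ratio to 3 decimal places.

1.480

The missing cell is in the unexposed row: 1939 − 714 = 1225.
So a = 1378, b = 1151, c = 714, d = 1225.
RR = [a/(a+b)] / [c/(c+d)] = (1378/2529) / (714/1939) = 0.54488/0.36823 = 1.47972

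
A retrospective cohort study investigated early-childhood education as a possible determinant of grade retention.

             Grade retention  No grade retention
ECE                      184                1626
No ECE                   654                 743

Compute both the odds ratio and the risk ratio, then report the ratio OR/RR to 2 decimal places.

Cells: a = 184, b = 1626, c = 654, d = 743.
OR = (184·743)/(1626·654) = 136712/1063404 = 0.12856
Risk in exposed = 184/1810 = 0.10166; risk in unexposed = 654/1397 = 0.46815; RR = 0.21715
OR/RR = 0.12856 / 0.21715 = 0.59204
The outcome is not rare, so the OR lies further from 1 than the RR.

0.59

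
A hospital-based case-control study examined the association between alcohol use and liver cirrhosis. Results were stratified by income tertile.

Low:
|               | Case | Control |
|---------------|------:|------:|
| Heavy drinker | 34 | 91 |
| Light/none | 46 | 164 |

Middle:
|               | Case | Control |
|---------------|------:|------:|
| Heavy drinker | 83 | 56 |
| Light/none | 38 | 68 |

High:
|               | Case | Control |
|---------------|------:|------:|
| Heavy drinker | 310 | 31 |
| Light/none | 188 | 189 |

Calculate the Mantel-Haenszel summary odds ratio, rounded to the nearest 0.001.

OR_MH = Σ(aᵢdᵢ/nᵢ) / Σ(bᵢcᵢ/nᵢ), where nᵢ is the stratum total.
Stratum 1 (Low): n = 335; a·d/n = 34·164/335 = 16.6448; b·c/n = 91·46/335 = 12.4955
Stratum 2 (Middle): n = 245; a·d/n = 83·68/245 = 23.0367; b·c/n = 56·38/245 = 8.6857
Stratum 3 (High): n = 718; a·d/n = 310·189/718 = 81.6017; b·c/n = 31·188/718 = 8.1170
OR_MH = (16.6448 + 23.0367 + 81.6017) / (12.4955 + 8.6857 + 8.1170) = 121.2832 / 29.2982 = 4.13961

4.140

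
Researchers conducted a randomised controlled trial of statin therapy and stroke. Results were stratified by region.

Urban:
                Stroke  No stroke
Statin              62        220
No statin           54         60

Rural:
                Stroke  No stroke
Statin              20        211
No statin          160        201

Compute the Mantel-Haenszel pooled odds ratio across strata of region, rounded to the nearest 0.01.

0.19

OR_MH = Σ(aᵢdᵢ/nᵢ) / Σ(bᵢcᵢ/nᵢ), where nᵢ is the stratum total.
Stratum 1 (Urban): n = 396; a·d/n = 62·60/396 = 9.3939; b·c/n = 220·54/396 = 30.0000
Stratum 2 (Rural): n = 592; a·d/n = 20·201/592 = 6.7905; b·c/n = 211·160/592 = 57.0270
OR_MH = (9.3939 + 6.7905) / (30.0000 + 57.0270) = 16.1845 / 87.0270 = 0.18597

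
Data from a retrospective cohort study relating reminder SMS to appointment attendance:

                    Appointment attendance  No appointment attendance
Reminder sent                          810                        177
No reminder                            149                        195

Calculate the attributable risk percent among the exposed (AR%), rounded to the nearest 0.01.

Cells: a = 810, b = 177, c = 149, d = 195.
Risk in exposed = 810/987 = 0.82067; risk in unexposed = 149/344 = 0.43314.
RR = 0.82067/0.43314 = 1.89470
AR% = (RR − 1)/RR × 100 = (1.89470 − 1)/1.89470 × 100 = 47.2211%

47.22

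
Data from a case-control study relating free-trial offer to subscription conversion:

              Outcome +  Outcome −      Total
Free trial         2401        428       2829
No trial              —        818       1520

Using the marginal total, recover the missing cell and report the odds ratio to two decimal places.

6.54

The missing cell is in the unexposed row: 1520 − 818 = 702.
So a = 2401, b = 428, c = 702, d = 818.
OR = (a·d)/(b·c) = (2401 × 818) / (428 × 702) = 1964018 / 300456 = 6.53679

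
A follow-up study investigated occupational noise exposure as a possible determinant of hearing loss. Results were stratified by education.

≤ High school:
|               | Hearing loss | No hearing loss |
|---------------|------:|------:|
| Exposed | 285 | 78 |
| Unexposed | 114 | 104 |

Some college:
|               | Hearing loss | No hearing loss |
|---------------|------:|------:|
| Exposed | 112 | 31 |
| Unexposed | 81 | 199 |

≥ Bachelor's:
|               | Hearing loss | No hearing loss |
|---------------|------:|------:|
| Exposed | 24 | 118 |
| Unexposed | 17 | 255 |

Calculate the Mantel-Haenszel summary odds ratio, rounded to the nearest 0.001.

OR_MH = Σ(aᵢdᵢ/nᵢ) / Σ(bᵢcᵢ/nᵢ), where nᵢ is the stratum total.
Stratum 1 (≤ High school): n = 581; a·d/n = 285·104/581 = 51.0155; b·c/n = 78·114/581 = 15.3046
Stratum 2 (Some college): n = 423; a·d/n = 112·199/423 = 52.6903; b·c/n = 31·81/423 = 5.9362
Stratum 3 (≥ Bachelor's): n = 414; a·d/n = 24·255/414 = 14.7826; b·c/n = 118·17/414 = 4.8454
OR_MH = (51.0155 + 52.6903 + 14.7826) / (15.3046 + 5.9362 + 4.8454) = 118.4884 / 26.0862 = 4.54218

4.542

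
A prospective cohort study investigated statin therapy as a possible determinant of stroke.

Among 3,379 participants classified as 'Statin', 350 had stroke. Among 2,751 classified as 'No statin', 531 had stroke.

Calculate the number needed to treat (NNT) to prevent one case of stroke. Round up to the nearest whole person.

Risk in treated group = 350/3379 = 0.10358; risk in control = 531/2751 = 0.19302.
Absolute risk reduction = 0.19302 − 0.10358 = 0.08944
NNT = 1 / ARR = 1 / 0.08944 = 11.181 → round up → 12

12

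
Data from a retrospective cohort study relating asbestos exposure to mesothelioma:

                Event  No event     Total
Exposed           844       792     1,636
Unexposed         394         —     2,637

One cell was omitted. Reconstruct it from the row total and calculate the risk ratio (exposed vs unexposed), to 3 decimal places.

3.453

The missing cell is in the unexposed row: 2637 − 394 = 2243.
So a = 844, b = 792, c = 394, d = 2243.
RR = [a/(a+b)] / [c/(c+d)] = (844/1636) / (394/2637) = 0.51589/0.14941 = 3.45281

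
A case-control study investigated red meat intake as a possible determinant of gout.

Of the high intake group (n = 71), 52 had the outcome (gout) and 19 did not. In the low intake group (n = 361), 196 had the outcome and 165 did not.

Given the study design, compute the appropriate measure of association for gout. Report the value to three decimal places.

From the description: a = 52, b = 19, c = 196, d = 165.
This is a case-control study: participants were sampled on outcome status, so risks in the source population cannot be estimated directly — relative risk is not valid here. The odds ratio is the appropriate measure.
OR = (a·d)/(b·c) = (52 × 165) / (19 × 196) = 8580 / 3724 = 2.30397

2.304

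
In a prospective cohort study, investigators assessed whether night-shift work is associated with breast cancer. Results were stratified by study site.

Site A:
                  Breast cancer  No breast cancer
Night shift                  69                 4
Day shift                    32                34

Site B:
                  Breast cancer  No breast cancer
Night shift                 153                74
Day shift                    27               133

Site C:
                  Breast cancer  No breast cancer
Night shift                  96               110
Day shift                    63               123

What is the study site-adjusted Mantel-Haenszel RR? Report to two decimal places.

2.15

RR_MH = Σ(aᵢ·n₀ᵢ/nᵢ) / Σ(cᵢ·n₁ᵢ/nᵢ), with n₁ᵢ = aᵢ+bᵢ (exposed), n₀ᵢ = cᵢ+dᵢ (unexposed), nᵢ = n₁ᵢ+n₀ᵢ.
Stratum 1 (Site A): n₁ = 73, n₀ = 66, n = 139; a·n₀/n = 69·66/139 = 32.7626; c·n₁/n = 32·73/139 = 16.8058
Stratum 2 (Site B): n₁ = 227, n₀ = 160, n = 387; a·n₀/n = 153·160/387 = 63.2558; c·n₁/n = 27·227/387 = 15.8372
Stratum 3 (Site C): n₁ = 206, n₀ = 186, n = 392; a·n₀/n = 96·186/392 = 45.5510; c·n₁/n = 63·206/392 = 33.1071
RR_MH = (32.7626 + 63.2558 + 45.5510) / (16.8058 + 15.8372 + 33.1071) = 141.5694 / 65.7501 = 2.15314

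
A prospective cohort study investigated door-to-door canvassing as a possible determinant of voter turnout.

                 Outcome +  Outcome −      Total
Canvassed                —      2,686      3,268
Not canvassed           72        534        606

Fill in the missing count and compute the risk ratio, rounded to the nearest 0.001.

1.499

The missing cell is in the exposed row: 3268 − 2686 = 582.
So a = 582, b = 2686, c = 72, d = 534.
RR = [a/(a+b)] / [c/(c+d)] = (582/3268) / (72/606) = 0.17809/0.11881 = 1.49893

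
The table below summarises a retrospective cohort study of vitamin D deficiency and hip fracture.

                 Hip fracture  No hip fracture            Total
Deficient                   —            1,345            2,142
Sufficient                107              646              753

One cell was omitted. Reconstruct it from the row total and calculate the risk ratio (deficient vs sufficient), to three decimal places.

The missing cell is in the exposed row: 2142 − 1345 = 797.
So a = 797, b = 1345, c = 107, d = 646.
RR = [a/(a+b)] / [c/(c+d)] = (797/2142) / (107/753) = 0.37208/0.14210 = 2.61848

2.618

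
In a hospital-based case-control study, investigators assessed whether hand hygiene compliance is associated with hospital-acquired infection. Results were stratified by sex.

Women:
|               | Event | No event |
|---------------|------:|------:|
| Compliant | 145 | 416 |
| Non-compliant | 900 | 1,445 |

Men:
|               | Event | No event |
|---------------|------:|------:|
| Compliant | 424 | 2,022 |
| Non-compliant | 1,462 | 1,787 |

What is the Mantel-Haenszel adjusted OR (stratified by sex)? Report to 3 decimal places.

OR_MH = Σ(aᵢdᵢ/nᵢ) / Σ(bᵢcᵢ/nᵢ), where nᵢ is the stratum total.
Stratum 1 (Women): n = 2906; a·d/n = 145·1445/2906 = 72.1008; b·c/n = 416·900/2906 = 128.8369
Stratum 2 (Men): n = 5695; a·d/n = 424·1787/5695 = 133.0444; b·c/n = 2022·1462/5695 = 519.0806
OR_MH = (72.1008 + 133.0444) / (128.8369 + 519.0806) = 205.1453 / 647.9175 = 0.31662

0.317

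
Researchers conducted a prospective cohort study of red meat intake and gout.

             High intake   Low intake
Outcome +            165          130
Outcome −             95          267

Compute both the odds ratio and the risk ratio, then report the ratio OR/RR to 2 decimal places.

Reading the table with exposure as columns: a = 165 (High intake, case), b = 95 (High intake, non-case), c = 130 (Low intake, case), d = 267.
OR = (165·267)/(95·130) = 44055/12350 = 3.56721
Risk in exposed = 165/260 = 0.63462; risk in unexposed = 130/397 = 0.32746; RR = 1.93802
OR/RR = 3.56721 / 1.93802 = 1.84065
The outcome is not rare, so the OR lies further from 1 than the RR.

1.84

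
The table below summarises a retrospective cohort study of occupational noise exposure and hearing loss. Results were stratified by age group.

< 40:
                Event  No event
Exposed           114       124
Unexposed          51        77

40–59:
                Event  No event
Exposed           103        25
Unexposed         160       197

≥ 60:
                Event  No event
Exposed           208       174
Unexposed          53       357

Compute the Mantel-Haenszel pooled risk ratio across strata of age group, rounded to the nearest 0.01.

RR_MH = Σ(aᵢ·n₀ᵢ/nᵢ) / Σ(cᵢ·n₁ᵢ/nᵢ), with n₁ᵢ = aᵢ+bᵢ (exposed), n₀ᵢ = cᵢ+dᵢ (unexposed), nᵢ = n₁ᵢ+n₀ᵢ.
Stratum 1 (< 40): n₁ = 238, n₀ = 128, n = 366; a·n₀/n = 114·128/366 = 39.8689; c·n₁/n = 51·238/366 = 33.1639
Stratum 2 (40–59): n₁ = 128, n₀ = 357, n = 485; a·n₀/n = 103·357/485 = 75.8165; c·n₁/n = 160·128/485 = 42.2268
Stratum 3 (≥ 60): n₁ = 382, n₀ = 410, n = 792; a·n₀/n = 208·410/792 = 107.6768; c·n₁/n = 53·382/792 = 25.5631
RR_MH = (39.8689 + 75.8165 + 107.6768) / (33.1639 + 42.2268 + 25.5631) = 223.3621 / 100.9539 = 2.21252

2.21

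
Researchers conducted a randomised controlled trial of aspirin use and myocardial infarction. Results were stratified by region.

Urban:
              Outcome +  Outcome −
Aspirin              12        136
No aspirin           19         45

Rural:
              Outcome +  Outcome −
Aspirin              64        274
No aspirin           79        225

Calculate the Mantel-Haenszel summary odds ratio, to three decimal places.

0.544

OR_MH = Σ(aᵢdᵢ/nᵢ) / Σ(bᵢcᵢ/nᵢ), where nᵢ is the stratum total.
Stratum 1 (Urban): n = 212; a·d/n = 12·45/212 = 2.5472; b·c/n = 136·19/212 = 12.1887
Stratum 2 (Rural): n = 642; a·d/n = 64·225/642 = 22.4299; b·c/n = 274·79/642 = 33.7165
OR_MH = (2.5472 + 22.4299) / (12.1887 + 33.7165) = 24.9771 / 45.9052 = 0.54410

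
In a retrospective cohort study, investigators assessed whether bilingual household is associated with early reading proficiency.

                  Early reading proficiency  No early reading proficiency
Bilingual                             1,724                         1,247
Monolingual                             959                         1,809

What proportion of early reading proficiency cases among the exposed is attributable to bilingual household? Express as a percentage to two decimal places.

40.29

Cells: a = 1724, b = 1247, c = 959, d = 1809.
Risk in exposed = 1724/2971 = 0.58028; risk in unexposed = 959/2768 = 0.34646.
RR = 0.58028/0.34646 = 1.67487
AR% = (RR − 1)/RR × 100 = (1.67487 − 1)/1.67487 × 100 = 40.2940%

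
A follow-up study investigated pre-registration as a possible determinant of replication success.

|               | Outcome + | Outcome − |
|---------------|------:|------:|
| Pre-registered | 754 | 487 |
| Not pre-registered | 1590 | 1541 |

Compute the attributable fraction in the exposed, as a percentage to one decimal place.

Cells: a = 754, b = 487, c = 1590, d = 1541.
Risk in exposed = 754/1241 = 0.60757; risk in unexposed = 1590/3131 = 0.50782.
RR = 0.60757/0.50782 = 1.19643
AR% = (RR − 1)/RR × 100 = (1.19643 − 1)/1.19643 × 100 = 16.4177%

16.4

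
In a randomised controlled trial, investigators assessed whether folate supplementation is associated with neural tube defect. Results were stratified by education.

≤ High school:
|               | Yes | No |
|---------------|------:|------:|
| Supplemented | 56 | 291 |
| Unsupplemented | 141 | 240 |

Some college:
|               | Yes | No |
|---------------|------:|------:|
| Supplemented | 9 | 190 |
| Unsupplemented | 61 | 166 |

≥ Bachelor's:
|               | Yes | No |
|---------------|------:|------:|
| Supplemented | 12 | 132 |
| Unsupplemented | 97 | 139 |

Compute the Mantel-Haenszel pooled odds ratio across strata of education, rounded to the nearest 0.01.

OR_MH = Σ(aᵢdᵢ/nᵢ) / Σ(bᵢcᵢ/nᵢ), where nᵢ is the stratum total.
Stratum 1 (≤ High school): n = 728; a·d/n = 56·240/728 = 18.4615; b·c/n = 291·141/728 = 56.3613
Stratum 2 (Some college): n = 426; a·d/n = 9·166/426 = 3.5070; b·c/n = 190·61/426 = 27.2066
Stratum 3 (≥ Bachelor's): n = 380; a·d/n = 12·139/380 = 4.3895; b·c/n = 132·97/380 = 33.6947
OR_MH = (18.4615 + 3.5070 + 4.3895) / (56.3613 + 27.2066 + 33.6947) = 26.3581 / 117.2626 = 0.22478

0.22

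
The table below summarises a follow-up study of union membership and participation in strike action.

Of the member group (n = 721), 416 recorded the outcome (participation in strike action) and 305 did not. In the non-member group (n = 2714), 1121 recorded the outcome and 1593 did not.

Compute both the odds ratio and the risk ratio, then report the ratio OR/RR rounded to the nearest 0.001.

From the description: a = 416, b = 305, c = 1121, d = 1593.
OR = (416·1593)/(305·1121) = 662688/341905 = 1.93822
Risk in exposed = 416/721 = 0.57698; risk in unexposed = 1121/2714 = 0.41304; RR = 1.39689
OR/RR = 1.93822 / 1.39689 = 1.38753
The outcome is not rare, so the OR lies further from 1 than the RR.

1.388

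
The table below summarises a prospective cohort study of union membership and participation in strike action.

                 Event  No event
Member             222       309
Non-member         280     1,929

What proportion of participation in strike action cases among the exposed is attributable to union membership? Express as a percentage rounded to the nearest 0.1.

69.7

Cells: a = 222, b = 309, c = 280, d = 1929.
Risk in exposed = 222/531 = 0.41808; risk in unexposed = 280/2209 = 0.12675.
RR = 0.41808/0.12675 = 3.29835
AR% = (RR − 1)/RR × 100 = (3.29835 − 1)/3.29835 × 100 = 69.6818%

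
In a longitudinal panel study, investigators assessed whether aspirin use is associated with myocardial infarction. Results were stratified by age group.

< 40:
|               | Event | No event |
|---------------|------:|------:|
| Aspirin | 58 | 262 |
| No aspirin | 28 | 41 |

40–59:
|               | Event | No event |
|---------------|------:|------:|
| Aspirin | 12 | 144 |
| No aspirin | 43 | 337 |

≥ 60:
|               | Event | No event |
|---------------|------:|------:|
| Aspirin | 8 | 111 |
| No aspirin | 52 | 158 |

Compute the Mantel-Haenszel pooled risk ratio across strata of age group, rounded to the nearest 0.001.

RR_MH = Σ(aᵢ·n₀ᵢ/nᵢ) / Σ(cᵢ·n₁ᵢ/nᵢ), with n₁ᵢ = aᵢ+bᵢ (exposed), n₀ᵢ = cᵢ+dᵢ (unexposed), nᵢ = n₁ᵢ+n₀ᵢ.
Stratum 1 (< 40): n₁ = 320, n₀ = 69, n = 389; a·n₀/n = 58·69/389 = 10.2879; c·n₁/n = 28·320/389 = 23.0334
Stratum 2 (40–59): n₁ = 156, n₀ = 380, n = 536; a·n₀/n = 12·380/536 = 8.5075; c·n₁/n = 43·156/536 = 12.5149
Stratum 3 (≥ 60): n₁ = 119, n₀ = 210, n = 329; a·n₀/n = 8·210/329 = 5.1064; c·n₁/n = 52·119/329 = 18.8085
RR_MH = (10.2879 + 8.5075 + 5.1064) / (23.0334 + 12.5149 + 18.8085) = 23.9018 / 54.3569 = 0.43972

0.440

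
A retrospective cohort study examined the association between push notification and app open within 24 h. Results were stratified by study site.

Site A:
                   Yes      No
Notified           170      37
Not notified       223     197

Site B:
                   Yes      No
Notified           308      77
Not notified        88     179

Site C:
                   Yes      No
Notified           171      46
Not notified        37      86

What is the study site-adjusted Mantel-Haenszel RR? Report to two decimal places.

RR_MH = Σ(aᵢ·n₀ᵢ/nᵢ) / Σ(cᵢ·n₁ᵢ/nᵢ), with n₁ᵢ = aᵢ+bᵢ (exposed), n₀ᵢ = cᵢ+dᵢ (unexposed), nᵢ = n₁ᵢ+n₀ᵢ.
Stratum 1 (Site A): n₁ = 207, n₀ = 420, n = 627; a·n₀/n = 170·420/627 = 113.8756; c·n₁/n = 223·207/627 = 73.6220
Stratum 2 (Site B): n₁ = 385, n₀ = 267, n = 652; a·n₀/n = 308·267/652 = 126.1288; c·n₁/n = 88·385/652 = 51.9632
Stratum 3 (Site C): n₁ = 217, n₀ = 123, n = 340; a·n₀/n = 171·123/340 = 61.8618; c·n₁/n = 37·217/340 = 23.6147
RR_MH = (113.8756 + 126.1288 + 61.8618) / (73.6220 + 51.9632 + 23.6147) = 301.8662 / 149.1999 = 2.02323

2.02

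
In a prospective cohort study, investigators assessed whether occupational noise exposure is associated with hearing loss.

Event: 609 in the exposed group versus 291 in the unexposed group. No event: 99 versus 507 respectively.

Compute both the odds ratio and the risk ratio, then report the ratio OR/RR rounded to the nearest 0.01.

4.54

From the description: a = 609, b = 99, c = 291, d = 507.
OR = (609·507)/(99·291) = 308763/28809 = 10.71759
Risk in exposed = 609/708 = 0.86017; risk in unexposed = 291/798 = 0.36466; RR = 2.35882
OR/RR = 10.71759 / 2.35882 = 4.54363
The outcome is not rare, so the OR lies further from 1 than the RR.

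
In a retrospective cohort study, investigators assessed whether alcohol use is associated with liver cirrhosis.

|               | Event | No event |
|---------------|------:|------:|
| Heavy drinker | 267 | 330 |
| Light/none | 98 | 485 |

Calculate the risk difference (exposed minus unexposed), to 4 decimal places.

Cells: a = 267, b = 330, c = 98, d = 485.
Risk in exposed = 267/597 = 0.447236; risk in unexposed = 98/583 = 0.168096.
Risk difference = 0.447236 − 0.168096 = 0.279140

0.2791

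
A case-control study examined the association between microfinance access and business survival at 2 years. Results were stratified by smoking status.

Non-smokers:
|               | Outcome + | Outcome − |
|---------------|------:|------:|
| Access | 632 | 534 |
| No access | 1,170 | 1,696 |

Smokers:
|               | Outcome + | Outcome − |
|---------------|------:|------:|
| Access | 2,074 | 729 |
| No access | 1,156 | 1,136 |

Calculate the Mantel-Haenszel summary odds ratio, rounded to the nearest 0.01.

OR_MH = Σ(aᵢdᵢ/nᵢ) / Σ(bᵢcᵢ/nᵢ), where nᵢ is the stratum total.
Stratum 1 (Non-smokers): n = 4032; a·d/n = 632·1696/4032 = 265.8413; b·c/n = 534·1170/4032 = 154.9554
Stratum 2 (Smokers): n = 5095; a·d/n = 2074·1136/5095 = 462.4267; b·c/n = 729·1156/5095 = 165.4022
OR_MH = (265.8413 + 462.4267) / (154.9554 + 165.4022) = 728.2680 / 320.3575 = 2.27330

2.27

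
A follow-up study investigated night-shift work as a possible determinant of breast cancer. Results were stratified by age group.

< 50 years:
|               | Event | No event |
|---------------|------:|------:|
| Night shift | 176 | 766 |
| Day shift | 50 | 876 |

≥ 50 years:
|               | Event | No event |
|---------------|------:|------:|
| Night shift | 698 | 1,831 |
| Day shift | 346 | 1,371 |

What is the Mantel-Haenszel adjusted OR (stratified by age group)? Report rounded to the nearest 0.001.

OR_MH = Σ(aᵢdᵢ/nᵢ) / Σ(bᵢcᵢ/nᵢ), where nᵢ is the stratum total.
Stratum 1 (< 50 years): n = 1868; a·d/n = 176·876/1868 = 82.5353; b·c/n = 766·50/1868 = 20.5032
Stratum 2 (≥ 50 years): n = 4246; a·d/n = 698·1371/4246 = 225.3787; b·c/n = 1831·346/4246 = 149.2054
OR_MH = (82.5353 + 225.3787) / (20.5032 + 149.2054) = 307.9140 / 169.7086 = 1.81437

1.814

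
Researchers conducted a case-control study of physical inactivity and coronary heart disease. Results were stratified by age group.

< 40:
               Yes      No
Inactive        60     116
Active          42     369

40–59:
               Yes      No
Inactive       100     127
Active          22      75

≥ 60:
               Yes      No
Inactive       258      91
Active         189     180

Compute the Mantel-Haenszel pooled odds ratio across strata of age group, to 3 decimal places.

OR_MH = Σ(aᵢdᵢ/nᵢ) / Σ(bᵢcᵢ/nᵢ), where nᵢ is the stratum total.
Stratum 1 (< 40): n = 587; a·d/n = 60·369/587 = 37.7172; b·c/n = 116·42/587 = 8.2998
Stratum 2 (40–59): n = 324; a·d/n = 100·75/324 = 23.1481; b·c/n = 127·22/324 = 8.6235
Stratum 3 (≥ 60): n = 718; a·d/n = 258·180/718 = 64.6797; b·c/n = 91·189/718 = 23.9540
OR_MH = (37.7172 + 23.1481 + 64.6797) / (8.2998 + 8.6235 + 23.9540) = 125.5450 / 40.8773 = 3.07126

3.071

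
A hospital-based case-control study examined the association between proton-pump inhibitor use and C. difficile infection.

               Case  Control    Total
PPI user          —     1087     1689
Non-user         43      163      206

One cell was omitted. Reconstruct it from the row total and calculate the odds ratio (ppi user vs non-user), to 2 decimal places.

The missing cell is in the exposed row: 1689 − 1087 = 602.
So a = 602, b = 1087, c = 43, d = 163.
OR = (a·d)/(b·c) = (602 × 163) / (1087 × 43) = 98126 / 46741 = 2.09936

2.10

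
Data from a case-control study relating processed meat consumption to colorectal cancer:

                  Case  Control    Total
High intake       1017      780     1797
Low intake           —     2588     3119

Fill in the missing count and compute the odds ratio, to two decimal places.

The missing cell is in the unexposed row: 3119 − 2588 = 531.
So a = 1017, b = 780, c = 531, d = 2588.
OR = (a·d)/(b·c) = (1017 × 2588) / (780 × 531) = 2631996 / 414180 = 6.35472

6.35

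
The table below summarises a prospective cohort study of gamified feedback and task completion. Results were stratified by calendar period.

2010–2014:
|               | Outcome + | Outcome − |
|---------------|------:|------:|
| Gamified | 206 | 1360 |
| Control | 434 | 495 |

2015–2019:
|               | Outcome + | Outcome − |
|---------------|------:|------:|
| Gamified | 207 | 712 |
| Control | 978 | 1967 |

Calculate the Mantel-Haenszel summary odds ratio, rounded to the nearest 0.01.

0.35

OR_MH = Σ(aᵢdᵢ/nᵢ) / Σ(bᵢcᵢ/nᵢ), where nᵢ is the stratum total.
Stratum 1 (2010–2014): n = 2495; a·d/n = 206·495/2495 = 40.8697; b·c/n = 1360·434/2495 = 236.5691
Stratum 2 (2015–2019): n = 3864; a·d/n = 207·1967/3864 = 105.3750; b·c/n = 712·978/3864 = 180.2112
OR_MH = (40.8697 + 105.3750) / (236.5691 + 180.2112) = 146.2447 / 416.7803 = 0.35089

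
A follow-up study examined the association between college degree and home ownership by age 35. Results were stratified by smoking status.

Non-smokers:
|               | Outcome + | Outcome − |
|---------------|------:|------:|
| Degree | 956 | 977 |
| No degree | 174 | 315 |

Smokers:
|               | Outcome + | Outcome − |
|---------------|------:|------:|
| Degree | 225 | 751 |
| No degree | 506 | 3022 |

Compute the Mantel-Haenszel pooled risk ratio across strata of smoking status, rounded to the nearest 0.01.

1.49

RR_MH = Σ(aᵢ·n₀ᵢ/nᵢ) / Σ(cᵢ·n₁ᵢ/nᵢ), with n₁ᵢ = aᵢ+bᵢ (exposed), n₀ᵢ = cᵢ+dᵢ (unexposed), nᵢ = n₁ᵢ+n₀ᵢ.
Stratum 1 (Non-smokers): n₁ = 1933, n₀ = 489, n = 2422; a·n₀/n = 956·489/2422 = 193.0157; c·n₁/n = 174·1933/2422 = 138.8695
Stratum 2 (Smokers): n₁ = 976, n₀ = 3528, n = 4504; a·n₀/n = 225·3528/4504 = 176.2433; c·n₁/n = 506·976/4504 = 109.6483
RR_MH = (193.0157 + 176.2433) / (138.8695 + 109.6483) = 369.2590 / 248.5178 = 1.48585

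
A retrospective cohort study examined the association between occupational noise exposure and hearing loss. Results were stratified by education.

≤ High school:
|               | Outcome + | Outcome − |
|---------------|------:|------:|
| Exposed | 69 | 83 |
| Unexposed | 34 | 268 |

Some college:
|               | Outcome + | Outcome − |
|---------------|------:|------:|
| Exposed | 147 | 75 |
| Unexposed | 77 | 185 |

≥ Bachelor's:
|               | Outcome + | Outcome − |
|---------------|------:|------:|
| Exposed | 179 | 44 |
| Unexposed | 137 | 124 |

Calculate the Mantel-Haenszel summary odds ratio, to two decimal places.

OR_MH = Σ(aᵢdᵢ/nᵢ) / Σ(bᵢcᵢ/nᵢ), where nᵢ is the stratum total.
Stratum 1 (≤ High school): n = 454; a·d/n = 69·268/454 = 40.7313; b·c/n = 83·34/454 = 6.2159
Stratum 2 (Some college): n = 484; a·d/n = 147·185/484 = 56.1880; b·c/n = 75·77/484 = 11.9318
Stratum 3 (≥ Bachelor's): n = 484; a·d/n = 179·124/484 = 45.8595; b·c/n = 44·137/484 = 12.4545
OR_MH = (40.7313 + 56.1880 + 45.8595) / (6.2159 + 11.9318 + 12.4545) = 142.7788 / 30.6022 = 4.66563

4.67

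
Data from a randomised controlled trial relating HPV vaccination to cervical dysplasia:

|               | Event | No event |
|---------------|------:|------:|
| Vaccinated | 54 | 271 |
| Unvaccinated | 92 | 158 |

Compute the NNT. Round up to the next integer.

Risk in treated group = 54/325 = 0.16615; risk in control = 92/250 = 0.36800.
Absolute risk reduction = 0.36800 − 0.16615 = 0.20185
NNT = 1 / ARR = 1 / 0.20185 = 4.954 → round up → 5

5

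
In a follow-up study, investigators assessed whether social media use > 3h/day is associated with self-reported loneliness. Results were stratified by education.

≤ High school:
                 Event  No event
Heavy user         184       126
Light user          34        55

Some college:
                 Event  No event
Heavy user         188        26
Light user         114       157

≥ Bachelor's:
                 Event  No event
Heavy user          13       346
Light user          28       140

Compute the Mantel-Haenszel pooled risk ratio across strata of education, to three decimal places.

1.568

RR_MH = Σ(aᵢ·n₀ᵢ/nᵢ) / Σ(cᵢ·n₁ᵢ/nᵢ), with n₁ᵢ = aᵢ+bᵢ (exposed), n₀ᵢ = cᵢ+dᵢ (unexposed), nᵢ = n₁ᵢ+n₀ᵢ.
Stratum 1 (≤ High school): n₁ = 310, n₀ = 89, n = 399; a·n₀/n = 184·89/399 = 41.0426; c·n₁/n = 34·310/399 = 26.4160
Stratum 2 (Some college): n₁ = 214, n₀ = 271, n = 485; a·n₀/n = 188·271/485 = 105.0474; c·n₁/n = 114·214/485 = 50.3010
Stratum 3 (≥ Bachelor's): n₁ = 359, n₀ = 168, n = 527; a·n₀/n = 13·168/527 = 4.1442; c·n₁/n = 28·359/527 = 19.0740
RR_MH = (41.0426 + 105.0474 + 4.1442) / (26.4160 + 50.3010 + 19.0740) = 150.2342 / 95.7911 = 1.56835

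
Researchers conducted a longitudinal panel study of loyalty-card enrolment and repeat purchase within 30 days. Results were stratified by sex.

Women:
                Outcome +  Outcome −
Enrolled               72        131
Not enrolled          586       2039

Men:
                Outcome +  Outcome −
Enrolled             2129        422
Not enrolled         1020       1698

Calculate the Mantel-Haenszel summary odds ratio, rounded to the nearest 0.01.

6.78

OR_MH = Σ(aᵢdᵢ/nᵢ) / Σ(bᵢcᵢ/nᵢ), where nᵢ is the stratum total.
Stratum 1 (Women): n = 2828; a·d/n = 72·2039/2828 = 51.9123; b·c/n = 131·586/2828 = 27.1450
Stratum 2 (Men): n = 5269; a·d/n = 2129·1698/5269 = 686.0964; b·c/n = 422·1020/5269 = 81.6929
OR_MH = (51.9123 + 686.0964) / (27.1450 + 81.6929) = 738.0087 / 108.8379 = 6.78081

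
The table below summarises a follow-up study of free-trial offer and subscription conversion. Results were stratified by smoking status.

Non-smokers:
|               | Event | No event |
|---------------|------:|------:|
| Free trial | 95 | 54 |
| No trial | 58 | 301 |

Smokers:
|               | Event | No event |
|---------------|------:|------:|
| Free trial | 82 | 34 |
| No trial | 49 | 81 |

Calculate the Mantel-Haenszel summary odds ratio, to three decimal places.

6.438

OR_MH = Σ(aᵢdᵢ/nᵢ) / Σ(bᵢcᵢ/nᵢ), where nᵢ is the stratum total.
Stratum 1 (Non-smokers): n = 508; a·d/n = 95·301/508 = 56.2894; b·c/n = 54·58/508 = 6.1654
Stratum 2 (Smokers): n = 246; a·d/n = 82·81/246 = 27.0000; b·c/n = 34·49/246 = 6.7724
OR_MH = (56.2894 + 27.0000) / (6.1654 + 6.7724) = 83.2894 / 12.9377 = 6.43772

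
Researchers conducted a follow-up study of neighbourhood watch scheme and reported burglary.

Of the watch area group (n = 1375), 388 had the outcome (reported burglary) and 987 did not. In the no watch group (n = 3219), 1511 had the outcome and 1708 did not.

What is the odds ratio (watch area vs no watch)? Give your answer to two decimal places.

0.44

From the description: a = 388, b = 987, c = 1511, d = 1708.
OR = (a·d)/(b·c) = (388 × 1708) / (987 × 1511) = 662704 / 1491357 = 0.44436
Exposure is associated with lower odds of reported burglary (OR = 0.44 < 1).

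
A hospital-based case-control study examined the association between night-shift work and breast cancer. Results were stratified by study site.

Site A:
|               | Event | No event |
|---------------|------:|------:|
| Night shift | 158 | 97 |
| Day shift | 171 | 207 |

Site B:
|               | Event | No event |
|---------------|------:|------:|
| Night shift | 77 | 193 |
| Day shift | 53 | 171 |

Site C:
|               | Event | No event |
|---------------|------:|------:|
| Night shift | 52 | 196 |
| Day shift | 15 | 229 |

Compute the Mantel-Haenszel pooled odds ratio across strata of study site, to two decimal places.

OR_MH = Σ(aᵢdᵢ/nᵢ) / Σ(bᵢcᵢ/nᵢ), where nᵢ is the stratum total.
Stratum 1 (Site A): n = 633; a·d/n = 158·207/633 = 51.6682; b·c/n = 97·171/633 = 26.2038
Stratum 2 (Site B): n = 494; a·d/n = 77·171/494 = 26.6538; b·c/n = 193·53/494 = 20.7065
Stratum 3 (Site C): n = 492; a·d/n = 52·229/492 = 24.2033; b·c/n = 196·15/492 = 5.9756
OR_MH = (51.6682 + 26.6538 + 24.2033) / (26.2038 + 20.7065 + 5.9756) = 102.5253 / 52.8859 = 1.93861

1.94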